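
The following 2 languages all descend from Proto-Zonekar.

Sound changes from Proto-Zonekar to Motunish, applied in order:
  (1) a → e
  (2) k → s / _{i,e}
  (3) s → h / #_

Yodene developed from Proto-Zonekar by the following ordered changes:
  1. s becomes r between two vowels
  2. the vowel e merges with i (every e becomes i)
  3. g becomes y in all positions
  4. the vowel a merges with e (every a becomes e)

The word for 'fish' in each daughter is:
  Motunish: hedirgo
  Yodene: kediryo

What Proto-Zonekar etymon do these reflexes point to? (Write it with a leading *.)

Position 2: Motunish has e, Yodene has e. In Yodene, e can only continue *a, so the proto-segment is *a.
Position 6: Motunish has g, Yodene has y. Motunish preserves g here (none of its changes turn any other segment into g), so the proto-segment is *g.
Position 1: Motunish has h, Yodene has k. Yodene preserves k here (none of its changes turn any other segment into k), so the proto-segment is *k.
Continuing position by position gives *kadirgo; check it forward:
Motunish: start from *kadirgo.
  rule 1 (vowel merger): kadirgo → kedirgo
  rule 2 (palatalisation): kedirgo → sedirgo
  rule 3 (debuccalisation): sedirgo → hedirgo
  ⇒ Motunish hedirgo
Yodene: start from *kadirgo.
  rule 1: no change — kadirgo
  rule 2: no change — kadirgo
  rule 3 (unconditioned shift): kadirgo → kadiryo
  rule 4 (vowel merger): kadiryo → kediryo
  ⇒ Yodene kediryo
*kadirgo is the unique common source.

*kadirgo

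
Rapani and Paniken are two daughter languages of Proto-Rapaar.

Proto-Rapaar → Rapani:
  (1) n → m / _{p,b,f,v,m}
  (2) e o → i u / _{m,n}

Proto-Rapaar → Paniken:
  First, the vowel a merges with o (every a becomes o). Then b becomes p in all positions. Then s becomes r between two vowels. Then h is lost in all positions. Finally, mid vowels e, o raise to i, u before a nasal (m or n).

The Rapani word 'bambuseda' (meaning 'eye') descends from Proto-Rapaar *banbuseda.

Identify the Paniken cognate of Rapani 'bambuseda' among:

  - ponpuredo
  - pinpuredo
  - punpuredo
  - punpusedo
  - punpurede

Paniken: *banbuseda
  banbuseda → bonbusedo   [vowel merger]
  bonbusedo → ponpusedo   [unconditioned shift]
  ponpusedo → ponpuredo   [rhotacism]
  ponpuredo (rule 4 does not apply)
  ponpuredo → punpuredo   [pre-nasal raising]
  giving Paniken punpuredo.

punpuredo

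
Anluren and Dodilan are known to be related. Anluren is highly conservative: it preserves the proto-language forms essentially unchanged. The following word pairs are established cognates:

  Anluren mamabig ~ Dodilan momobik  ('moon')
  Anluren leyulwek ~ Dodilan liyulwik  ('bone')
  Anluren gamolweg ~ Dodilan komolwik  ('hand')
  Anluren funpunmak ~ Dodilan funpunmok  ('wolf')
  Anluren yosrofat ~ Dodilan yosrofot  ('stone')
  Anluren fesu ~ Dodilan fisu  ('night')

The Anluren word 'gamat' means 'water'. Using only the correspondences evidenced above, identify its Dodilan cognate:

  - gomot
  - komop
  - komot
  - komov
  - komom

komot

gamolweg ~ komolwik — Anluren g corresponds to Dodilan k word-initially before a back vowel.
mamabig ~ momobik, gamolweg ~ komolwik — Anluren a corresponds to Dodilan o after a consonant, before a nasal.
funpunmak ~ funpunmok, yosrofat ~ yosrofot — Anluren a corresponds to Dodilan o after a consonant, before a consonant other than r, m, n, p, b, f, v.
Applying these to Anluren 'gamat':
  gamat → kamat   (g→k word-initially before a back vowel)
  kamat → komat   (a→o after a consonant, before a nasal)
  komat → komot   (a→o after a consonant, before a consonant other than r, m, n, p, b, f, v)
So the Dodilan cognate is 'komot'.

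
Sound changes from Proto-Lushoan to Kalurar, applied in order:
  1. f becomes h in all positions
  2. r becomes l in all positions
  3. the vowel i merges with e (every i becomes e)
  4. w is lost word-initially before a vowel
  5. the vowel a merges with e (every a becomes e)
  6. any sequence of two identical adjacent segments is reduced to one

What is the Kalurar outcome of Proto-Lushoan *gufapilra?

guhepele

Kalurar: *gufapilra
  gufapilra → guhapilra   [unconditioned shift]
  guhapilra → guhapilla   [unconditioned shift]
  guhapilla → guhapella   [vowel merger]
  guhapella (rule 4 does not apply)
  guhapella → guhepelle   [vowel merger]
  guhepelle → guhepele   [degemination]
  giving Kalurar guhepele.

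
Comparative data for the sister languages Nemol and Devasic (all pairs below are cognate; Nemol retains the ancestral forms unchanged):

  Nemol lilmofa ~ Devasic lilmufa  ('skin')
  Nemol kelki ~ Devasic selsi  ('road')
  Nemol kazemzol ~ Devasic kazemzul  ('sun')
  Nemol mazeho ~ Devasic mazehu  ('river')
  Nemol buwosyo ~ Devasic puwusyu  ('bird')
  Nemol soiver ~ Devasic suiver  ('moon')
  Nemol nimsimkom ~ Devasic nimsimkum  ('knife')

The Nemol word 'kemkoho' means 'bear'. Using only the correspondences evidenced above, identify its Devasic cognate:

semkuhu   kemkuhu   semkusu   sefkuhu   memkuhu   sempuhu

kelki ~ selsi — Nemol k corresponds to Devasic s word-initially before a front vowel.
kazemzol ~ kazemzul, buwosyo ~ puwusyu — Nemol o corresponds to Devasic u after a consonant, before a consonant other than r, m, n, p, b, f, v.
mazeho ~ mazehu, buwosyo ~ puwusyu — Nemol o corresponds to Devasic u word-finally.
Applying these to Nemol 'kemkoho':
  kemkoho → semkoho   (k→s word-initially before a front vowel)
  semkoho → semkuho   (o→u after a consonant, before a consonant other than r, m, n, p, b, f, v)
  semkuho → semkuhu   (o→u word-finally)
So the Devasic cognate is 'semkuhu'.

semkuhu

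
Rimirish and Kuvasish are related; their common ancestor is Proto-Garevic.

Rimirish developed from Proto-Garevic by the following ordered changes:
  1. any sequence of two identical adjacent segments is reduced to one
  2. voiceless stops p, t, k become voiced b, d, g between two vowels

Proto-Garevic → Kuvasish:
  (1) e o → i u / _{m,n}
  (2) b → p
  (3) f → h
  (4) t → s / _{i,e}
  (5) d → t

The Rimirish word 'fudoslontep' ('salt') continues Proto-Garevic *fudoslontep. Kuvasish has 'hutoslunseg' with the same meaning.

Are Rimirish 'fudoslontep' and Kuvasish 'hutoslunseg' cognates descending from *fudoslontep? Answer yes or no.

Derive the expected Kuvasish reflex of *fudoslontep:
Kuvasish: start from *fudoslontep.
  rule 1 (pre-nasal raising): fudoslontep → fudosluntep
  rule 2: no change — fudosluntep
  rule 3 (unconditioned shift): fudosluntep → hudosluntep
  rule 4 (palatalisation): hudosluntep → hudoslunsep
  rule 5 (unconditioned shift): hudoslunsep → hutoslunsep
  ⇒ Kuvasish hutoslunsep
The regular Kuvasish reflex would be 'hutoslunsep', but the attested form is 'hutoslunseg'. The correspondence is irregular, so they are not cognates (the Kuvasish form has a different source).

no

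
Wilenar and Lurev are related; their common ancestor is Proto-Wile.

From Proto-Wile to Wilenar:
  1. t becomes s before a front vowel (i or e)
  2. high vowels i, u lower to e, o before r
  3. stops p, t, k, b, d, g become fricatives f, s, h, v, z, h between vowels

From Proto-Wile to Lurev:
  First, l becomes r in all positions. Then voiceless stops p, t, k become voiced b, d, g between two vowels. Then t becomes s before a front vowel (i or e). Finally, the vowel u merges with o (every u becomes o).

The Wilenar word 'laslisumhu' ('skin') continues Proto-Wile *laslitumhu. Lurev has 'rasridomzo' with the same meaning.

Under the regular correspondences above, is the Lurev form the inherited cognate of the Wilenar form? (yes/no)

Derive the expected Lurev reflex of *laslitumhu:
Lurev: *laslitumhu > rasritumhu > rasridumhu > rasridomho  (by unconditioned shift, intervocalic voicing, vowel merger)
The regular Lurev reflex would be 'rasridomho', but the attested form is 'rasridomzo'. The correspondence is irregular, so they are not cognates (the Lurev form has a different source).

no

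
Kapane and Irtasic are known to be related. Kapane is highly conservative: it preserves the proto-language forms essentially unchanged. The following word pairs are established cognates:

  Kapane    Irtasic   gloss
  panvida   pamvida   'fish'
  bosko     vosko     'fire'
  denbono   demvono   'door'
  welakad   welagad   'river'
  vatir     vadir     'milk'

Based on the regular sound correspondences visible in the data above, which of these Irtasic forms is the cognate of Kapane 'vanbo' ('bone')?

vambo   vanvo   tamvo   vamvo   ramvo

denbono ~ demvono — Kapane n corresponds to Irtasic m after a vowel, before a labial obstruent.
denbono ~ demvono — Kapane b corresponds to Irtasic v after a consonant, before a back vowel.
Applying these to Kapane 'vanbo':
  vanbo → vambo   (n→m after a vowel, before a labial obstruent)
  vambo → vamvo   (b→v after a consonant, before a back vowel)
So the Irtasic cognate is 'vamvo'.

vamvo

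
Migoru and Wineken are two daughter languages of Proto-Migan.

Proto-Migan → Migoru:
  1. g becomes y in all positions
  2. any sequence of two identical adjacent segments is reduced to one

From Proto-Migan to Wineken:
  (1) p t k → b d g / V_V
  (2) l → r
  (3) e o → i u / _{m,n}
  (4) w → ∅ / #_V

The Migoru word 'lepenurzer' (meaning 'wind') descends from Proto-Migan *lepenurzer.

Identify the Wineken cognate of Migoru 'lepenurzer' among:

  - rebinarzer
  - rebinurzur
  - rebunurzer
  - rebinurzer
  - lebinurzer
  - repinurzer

Wineken: *lepenurzer
  lepenurzer → lebenurzer   [intervocalic voicing]
  lebenurzer → rebenurzer   [unconditioned shift]
  rebenurzer → rebinurzer   [pre-nasal raising]
  rebinurzer (rule 4 does not apply)
  giving Wineken rebinurzer.
Among the options, 'rebinurzer' alone shows every Wineken change applied in order.

rebinurzer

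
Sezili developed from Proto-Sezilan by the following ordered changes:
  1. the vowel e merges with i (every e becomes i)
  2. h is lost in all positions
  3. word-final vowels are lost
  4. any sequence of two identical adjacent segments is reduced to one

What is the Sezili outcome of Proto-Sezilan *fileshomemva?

filisomimv

Sezili: *fileshomemva > filishomimva > filisomimva > filisomimv  (by vowel merger, h-loss, apocope)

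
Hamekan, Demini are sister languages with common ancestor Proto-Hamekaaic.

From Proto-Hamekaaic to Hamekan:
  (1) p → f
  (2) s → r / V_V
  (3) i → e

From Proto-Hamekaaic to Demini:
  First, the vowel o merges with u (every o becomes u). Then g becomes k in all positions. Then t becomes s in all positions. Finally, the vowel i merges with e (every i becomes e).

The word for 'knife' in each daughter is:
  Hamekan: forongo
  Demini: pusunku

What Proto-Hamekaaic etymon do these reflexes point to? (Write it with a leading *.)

Position 6: Hamekan has g, Demini has k. Hamekan preserves g here (none of its changes turn any other segment into g), so the proto-segment is *g.
Position 4: Hamekan has o, Demini has u. Hamekan preserves o here (none of its changes turn any other segment into o), so the proto-segment is *o.
Position 7: Hamekan has o, Demini has u. Hamekan preserves o here (none of its changes turn any other segment into o), so the proto-segment is *o.
Verify the candidate proto-form against each daughter:
Hamekan: *posongo
  posongo → fosongo   [unconditioned shift]
  fosongo → forongo   [rhotacism]
  forongo (rule 3 does not apply)
  giving Hamekan forongo.
Demini: *posongo
  posongo → pusungu   [vowel merger]
  pusungu → pusunku   [unconditioned shift]
  pusunku (rule 3 does not apply)
  pusunku (rule 4 does not apply)
  giving Demini pusunku.
Only *posongo yields all of Hamekan forongo, Demini pusunku.

*posongo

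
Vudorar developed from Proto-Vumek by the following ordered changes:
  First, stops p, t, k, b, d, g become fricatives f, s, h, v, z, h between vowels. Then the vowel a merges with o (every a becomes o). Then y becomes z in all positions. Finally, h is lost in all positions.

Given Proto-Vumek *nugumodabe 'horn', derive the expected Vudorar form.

Vudorar: start from *nugumodabe.
  rule 1 (intervocalic lenition): nugumodabe → nuhumozave
  rule 2 (vowel merger): nuhumozave → nuhumozove
  rule 3: no change — nuhumozove
  rule 4 (h-loss): nuhumozove → nuumozove
  ⇒ Vudorar nuumozove

nuumozove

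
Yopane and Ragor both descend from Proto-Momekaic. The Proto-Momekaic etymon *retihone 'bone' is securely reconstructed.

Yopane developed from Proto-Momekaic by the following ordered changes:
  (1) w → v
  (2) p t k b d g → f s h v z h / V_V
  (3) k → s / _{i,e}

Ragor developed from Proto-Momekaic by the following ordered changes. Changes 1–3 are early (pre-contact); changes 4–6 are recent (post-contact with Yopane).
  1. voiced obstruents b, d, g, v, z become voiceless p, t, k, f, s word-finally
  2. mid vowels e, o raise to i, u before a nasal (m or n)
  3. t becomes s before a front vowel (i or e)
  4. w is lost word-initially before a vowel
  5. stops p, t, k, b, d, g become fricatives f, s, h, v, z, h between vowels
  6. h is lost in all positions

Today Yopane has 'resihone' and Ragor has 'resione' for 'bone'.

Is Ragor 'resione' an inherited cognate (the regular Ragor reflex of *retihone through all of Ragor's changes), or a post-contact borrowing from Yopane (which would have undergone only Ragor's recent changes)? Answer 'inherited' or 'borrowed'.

If inherited, *retihone would pass through all of Ragor's changes:
Ragor: start from *retihone.
  rule 1: no change — retihone
  rule 2 (pre-nasal raising): retihone → retihune
  rule 3 (palatalisation): retihune → resihune
  rule 4: no change — resihune
  rule 5: no change — resihune
  rule 6 (h-loss): resihune → resiune
  ⇒ Ragor resiune
If borrowed from Yopane 'resihone' after the early changes, it would undergo only the recent ones:
  rule 4 (glide loss): no change (resihone)
  rule 5 (intervocalic lenition): no change (resihone)
  rule 6 (h-loss): resihone → resione
  ⇒ as a loan: resione
Ragor 'resione' matches the loan outcome 'resione', not the inherited 'resiune' — it skipped the early Ragor changes, so it was borrowed from Yopane.

borrowed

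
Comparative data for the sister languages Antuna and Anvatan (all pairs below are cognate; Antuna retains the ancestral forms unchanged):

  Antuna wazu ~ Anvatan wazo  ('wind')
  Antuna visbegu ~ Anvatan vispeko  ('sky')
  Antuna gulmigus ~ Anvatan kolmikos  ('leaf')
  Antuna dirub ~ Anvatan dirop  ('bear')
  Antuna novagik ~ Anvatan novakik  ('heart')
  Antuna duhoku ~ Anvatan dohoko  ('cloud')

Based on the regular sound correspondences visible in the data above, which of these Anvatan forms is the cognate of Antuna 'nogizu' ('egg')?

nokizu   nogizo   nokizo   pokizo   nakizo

nokizo

novagik ~ novakik — Antuna g corresponds to Anvatan k between vowels (before a front vowel).
wazu ~ wazo, visbegu ~ vispeko — Antuna u corresponds to Anvatan o word-finally.
Applying these to Antuna 'nogizu':
  nogizu → nokizu   (g→k between vowels (before a front vowel))
  nokizu → nokizo   (u→o word-finally)
So the Anvatan cognate is 'nokizo'.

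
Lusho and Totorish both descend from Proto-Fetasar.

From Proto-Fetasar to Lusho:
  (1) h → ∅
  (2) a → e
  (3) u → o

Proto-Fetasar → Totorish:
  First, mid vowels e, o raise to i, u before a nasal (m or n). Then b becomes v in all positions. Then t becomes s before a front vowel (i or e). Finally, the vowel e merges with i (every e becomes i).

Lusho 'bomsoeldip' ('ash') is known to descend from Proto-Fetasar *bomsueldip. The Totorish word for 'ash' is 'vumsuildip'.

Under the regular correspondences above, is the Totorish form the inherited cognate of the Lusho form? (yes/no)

yes

Derive the expected Totorish reflex of *bomsueldip:
Totorish: *bomsueldip
  bomsueldip → bumsueldip   [pre-nasal raising]
  bumsueldip → vumsueldip   [unconditioned shift]
  vumsueldip (rule 3 does not apply)
  vumsueldip → vumsuildip   [vowel merger]
  giving Totorish vumsuildip.
Totorish 'vumsuildip' matches the regular reflex exactly, so the pair is cognate.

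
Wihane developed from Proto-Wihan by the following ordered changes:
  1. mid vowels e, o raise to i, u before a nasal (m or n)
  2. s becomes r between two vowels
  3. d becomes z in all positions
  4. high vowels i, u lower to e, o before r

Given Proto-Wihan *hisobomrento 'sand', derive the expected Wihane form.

Wihane: start from *hisobomrento.
  rule 1 (pre-nasal raising): hisobomrento → hisobumrinto
  rule 2 (rhotacism): hisobumrinto → hirobumrinto
  rule 3: no change — hirobumrinto
  rule 4 (pre-rhotic lowering): hirobumrinto → herobumrinto
  ⇒ Wihane herobumrinto

herobumrinto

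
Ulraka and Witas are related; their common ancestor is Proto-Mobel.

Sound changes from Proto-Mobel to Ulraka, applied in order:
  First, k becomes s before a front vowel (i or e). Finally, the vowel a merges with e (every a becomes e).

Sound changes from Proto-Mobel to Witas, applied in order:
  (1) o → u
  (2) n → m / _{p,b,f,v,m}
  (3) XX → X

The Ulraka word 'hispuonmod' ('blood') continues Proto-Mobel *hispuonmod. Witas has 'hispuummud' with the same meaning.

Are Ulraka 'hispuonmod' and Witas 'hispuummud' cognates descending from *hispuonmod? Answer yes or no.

no

Derive the expected Witas reflex of *hispuonmod:
Witas: *hispuonmod > hispuunmud > hispuummud > hispumud  (by vowel merger, nasal place assimilation, degemination)
The regular Witas reflex would be 'hispumud', but the attested form is 'hispuummud'. The correspondence is irregular, so they are not cognates (the Witas form has a different source).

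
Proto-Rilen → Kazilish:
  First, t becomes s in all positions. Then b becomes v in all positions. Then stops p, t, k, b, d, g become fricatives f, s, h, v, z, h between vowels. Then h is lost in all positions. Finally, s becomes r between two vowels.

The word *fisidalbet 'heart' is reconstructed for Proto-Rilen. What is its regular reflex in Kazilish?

Kazilish: *fisidalbet
  fisidalbet → fisidalbes   [unconditioned shift]
  fisidalbes → fisidalves   [unconditioned shift]
  fisidalves → fisizalves   [intervocalic lenition]
  fisizalves (rule 4 does not apply)
  fisizalves → firizalves   [rhotacism]
  giving Kazilish firizalves.

firizalves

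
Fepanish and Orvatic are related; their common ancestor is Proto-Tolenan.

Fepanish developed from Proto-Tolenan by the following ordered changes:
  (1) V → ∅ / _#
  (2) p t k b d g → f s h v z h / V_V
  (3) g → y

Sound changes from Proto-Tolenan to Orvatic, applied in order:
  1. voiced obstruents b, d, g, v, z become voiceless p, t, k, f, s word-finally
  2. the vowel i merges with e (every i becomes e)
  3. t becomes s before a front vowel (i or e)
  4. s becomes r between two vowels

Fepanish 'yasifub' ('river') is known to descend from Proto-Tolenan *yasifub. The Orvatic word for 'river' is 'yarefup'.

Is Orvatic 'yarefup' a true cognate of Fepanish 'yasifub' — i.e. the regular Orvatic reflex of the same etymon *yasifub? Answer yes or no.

yes

Derive the expected Orvatic reflex of *yasifub:
Orvatic: *yasifub > yasifup > yasefup > yarefup  (by final devoicing, vowel merger, rhotacism)
Orvatic 'yarefup' matches the regular reflex exactly, so the pair is cognate.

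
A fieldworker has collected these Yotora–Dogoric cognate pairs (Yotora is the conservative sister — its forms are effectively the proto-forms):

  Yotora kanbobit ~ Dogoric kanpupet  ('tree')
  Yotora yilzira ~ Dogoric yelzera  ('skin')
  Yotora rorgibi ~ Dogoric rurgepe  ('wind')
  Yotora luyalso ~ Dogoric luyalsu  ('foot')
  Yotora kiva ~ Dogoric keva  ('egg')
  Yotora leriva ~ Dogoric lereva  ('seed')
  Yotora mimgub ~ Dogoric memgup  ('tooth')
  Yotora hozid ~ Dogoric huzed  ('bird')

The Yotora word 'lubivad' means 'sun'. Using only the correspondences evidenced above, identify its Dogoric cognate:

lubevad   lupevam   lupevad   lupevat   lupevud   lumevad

kanbobit ~ kanpupet, rorgibi ~ rurgepe — Yotora b corresponds to Dogoric p between vowels (before a front vowel).
kiva ~ keva, leriva ~ lereva — Yotora i corresponds to Dogoric e after a consonant, before a labial obstruent.
Applying these to Yotora 'lubivad':
  lubivad → lupivad   (b→p between vowels (before a front vowel))
  lupivad → lupevad   (i→e after a consonant, before a labial obstruent)
So the Dogoric cognate is 'lupevad'.

lupevad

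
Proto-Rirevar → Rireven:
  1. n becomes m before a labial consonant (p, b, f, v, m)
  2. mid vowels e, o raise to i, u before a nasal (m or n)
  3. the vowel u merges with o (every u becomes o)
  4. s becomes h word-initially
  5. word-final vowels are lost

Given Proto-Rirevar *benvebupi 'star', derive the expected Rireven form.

Rireven: start from *benvebupi.
  rule 1 (nasal place assimilation): benvebupi → bemvebupi
  rule 2 (pre-nasal raising): bemvebupi → bimvebupi
  rule 3 (vowel merger): bimvebupi → bimvebopi
  rule 4: no change — bimvebopi
  rule 5 (apocope): bimvebopi → bimvebop
  ⇒ Rireven bimvebop

bimvebop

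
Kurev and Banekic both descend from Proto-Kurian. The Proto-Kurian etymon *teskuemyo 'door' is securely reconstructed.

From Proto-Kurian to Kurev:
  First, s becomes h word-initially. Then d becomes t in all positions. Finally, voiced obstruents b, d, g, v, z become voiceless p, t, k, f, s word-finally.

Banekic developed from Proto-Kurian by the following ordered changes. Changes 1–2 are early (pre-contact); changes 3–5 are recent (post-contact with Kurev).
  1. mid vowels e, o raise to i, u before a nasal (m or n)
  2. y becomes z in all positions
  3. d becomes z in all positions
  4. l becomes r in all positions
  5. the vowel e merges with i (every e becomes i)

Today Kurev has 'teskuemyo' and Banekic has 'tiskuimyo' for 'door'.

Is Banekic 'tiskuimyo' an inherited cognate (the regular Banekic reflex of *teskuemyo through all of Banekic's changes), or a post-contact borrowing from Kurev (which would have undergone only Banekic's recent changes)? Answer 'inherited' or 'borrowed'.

borrowed

If inherited, *teskuemyo would pass through all of Banekic's changes:
Banekic: *teskuemyo > teskuimyo > teskuimzo > tiskuimzo  (by pre-nasal raising, unconditioned shift, vowel merger)
If borrowed from Kurev 'teskuemyo' after the early changes, it would undergo only the recent ones:
  rule 3 (unconditioned shift): no change (teskuemyo)
  rule 4 (unconditioned shift): no change (teskuemyo)
  rule 5 (vowel merger): teskuemyo → tiskuimyo
  ⇒ as a loan: tiskuimyo
Banekic 'tiskuimyo' matches the loan outcome 'tiskuimyo', not the inherited 'tiskuimzo' — it skipped the early Banekic changes, so it was borrowed from Kurev.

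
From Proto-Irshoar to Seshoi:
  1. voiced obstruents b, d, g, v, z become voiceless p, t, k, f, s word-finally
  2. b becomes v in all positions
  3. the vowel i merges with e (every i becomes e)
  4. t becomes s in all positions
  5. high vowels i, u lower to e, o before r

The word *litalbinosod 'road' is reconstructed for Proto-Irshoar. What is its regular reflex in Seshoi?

Seshoi: *litalbinosod
  litalbinosod → litalbinosot   [final devoicing]
  litalbinosot → litalvinosot   [unconditioned shift]
  litalvinosot → letalvenosot   [vowel merger]
  letalvenosot → lesalvenosos   [unconditioned shift]
  lesalvenosos (rule 5 does not apply)
  giving Seshoi lesalvenosos.

lesalvenosos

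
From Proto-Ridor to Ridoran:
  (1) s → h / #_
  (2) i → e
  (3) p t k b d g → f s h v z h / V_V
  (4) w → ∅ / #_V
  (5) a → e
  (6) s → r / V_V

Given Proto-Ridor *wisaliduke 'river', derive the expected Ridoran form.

Ridoran: *wisaliduke > wesaleduke > wesalezuhe > esalezuhe > eselezuhe > erelezuhe  (by vowel merger, intervocalic lenition, glide loss, vowel merger, rhotacism)

erelezuhe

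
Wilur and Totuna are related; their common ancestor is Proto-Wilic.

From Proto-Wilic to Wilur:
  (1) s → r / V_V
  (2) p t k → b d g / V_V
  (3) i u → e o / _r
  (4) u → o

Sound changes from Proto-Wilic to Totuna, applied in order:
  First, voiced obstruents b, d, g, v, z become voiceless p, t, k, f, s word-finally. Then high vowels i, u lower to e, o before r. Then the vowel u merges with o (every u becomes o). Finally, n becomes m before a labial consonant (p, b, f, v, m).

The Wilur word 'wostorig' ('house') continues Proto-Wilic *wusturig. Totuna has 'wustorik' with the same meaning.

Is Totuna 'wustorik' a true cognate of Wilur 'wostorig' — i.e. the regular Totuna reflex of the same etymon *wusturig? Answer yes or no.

Derive the expected Totuna reflex of *wusturig:
Totuna: *wusturig
  wusturig → wusturik   [final devoicing]
  wusturik → wustorik   [pre-rhotic lowering]
  wustorik → wostorik   [vowel merger]
  wostorik (rule 4 does not apply)
  giving Totuna wostorik.
The regular Totuna reflex would be 'wostorik', but the attested form is 'wustorik'. The correspondence is irregular, so they are not cognates (the Totuna form has a different source).

no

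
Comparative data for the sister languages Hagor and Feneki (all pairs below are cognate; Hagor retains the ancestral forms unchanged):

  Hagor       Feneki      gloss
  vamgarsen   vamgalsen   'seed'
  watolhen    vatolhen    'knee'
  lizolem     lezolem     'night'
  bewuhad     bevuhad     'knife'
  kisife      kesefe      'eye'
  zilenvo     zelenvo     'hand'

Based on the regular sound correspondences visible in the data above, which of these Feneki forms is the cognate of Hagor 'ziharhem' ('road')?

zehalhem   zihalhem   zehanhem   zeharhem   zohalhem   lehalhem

zehalhem

lizolem ~ lezolem, kisife ~ kesefe — Hagor i corresponds to Feneki e after a consonant, before a consonant other than r, m, n, p, b, f, v.
vamgarsen ~ vamgalsen — Hagor r corresponds to Feneki l after a vowel, before a consonant other than r, m, n, p, b, f, v.
Applying these to Hagor 'ziharhem':
  ziharhem → zeharhem   (i→e after a consonant, before a consonant other than r, m, n, p, b, f, v)
  zeharhem → zehalhem   (r→l after a vowel, before a consonant other than r, m, n, p, b, f, v)
So the Feneki cognate is 'zehalhem'.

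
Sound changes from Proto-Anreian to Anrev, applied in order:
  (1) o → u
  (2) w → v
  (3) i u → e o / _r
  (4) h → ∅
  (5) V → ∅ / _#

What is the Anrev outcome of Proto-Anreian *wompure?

vumpor

Anrev: *wompure > wumpure > vumpure > vumpore > vumpor  (by vowel merger, unconditioned shift, pre-rhotic lowering, apocope)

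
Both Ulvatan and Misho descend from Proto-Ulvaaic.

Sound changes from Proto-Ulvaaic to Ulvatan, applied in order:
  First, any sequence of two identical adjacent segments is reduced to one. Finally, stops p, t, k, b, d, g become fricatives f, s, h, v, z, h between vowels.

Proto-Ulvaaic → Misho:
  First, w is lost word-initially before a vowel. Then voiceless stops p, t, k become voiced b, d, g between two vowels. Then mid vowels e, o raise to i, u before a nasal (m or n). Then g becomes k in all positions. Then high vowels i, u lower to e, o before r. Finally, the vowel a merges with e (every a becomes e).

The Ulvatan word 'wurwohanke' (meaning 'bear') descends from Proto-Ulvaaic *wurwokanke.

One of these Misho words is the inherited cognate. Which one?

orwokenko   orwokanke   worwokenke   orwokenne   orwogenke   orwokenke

Misho: *wurwokanke > urwokanke > urwoganke > urwokanke > orwokanke > orwokenke  (by glide loss, intervocalic voicing, unconditioned shift, pre-rhotic lowering, vowel merger)

orwokenke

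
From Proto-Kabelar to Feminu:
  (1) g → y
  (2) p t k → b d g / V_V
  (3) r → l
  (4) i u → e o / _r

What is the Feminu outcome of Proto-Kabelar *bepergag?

bebelyay

Feminu: start from *bepergag.
  rule 1 (unconditioned shift): bepergag → beperyay
  rule 2 (intervocalic voicing): beperyay → beberyay
  rule 3 (unconditioned shift): beberyay → bebelyay
  rule 4: no change — bebelyay
  ⇒ Feminu bebelyay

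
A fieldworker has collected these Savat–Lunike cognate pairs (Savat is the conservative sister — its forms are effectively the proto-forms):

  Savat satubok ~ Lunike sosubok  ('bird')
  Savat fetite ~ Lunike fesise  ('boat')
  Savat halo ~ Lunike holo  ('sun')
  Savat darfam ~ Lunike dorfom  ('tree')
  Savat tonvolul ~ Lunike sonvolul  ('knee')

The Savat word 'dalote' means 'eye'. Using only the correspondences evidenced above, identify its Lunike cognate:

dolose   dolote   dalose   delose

satubok ~ sosubok, halo ~ holo — Savat a corresponds to Lunike o after a consonant, before a consonant other than r, m, n, p, b, f, v.
fetite ~ fesise — Savat t corresponds to Lunike s between vowels (before a front vowel).
Applying these to Savat 'dalote':
  dalote → dolote   (a→o after a consonant, before a consonant other than r, m, n, p, b, f, v)
  dolote → dolose   (t→s between vowels (before a front vowel))
So the Lunike cognate is 'dolose'.

dolose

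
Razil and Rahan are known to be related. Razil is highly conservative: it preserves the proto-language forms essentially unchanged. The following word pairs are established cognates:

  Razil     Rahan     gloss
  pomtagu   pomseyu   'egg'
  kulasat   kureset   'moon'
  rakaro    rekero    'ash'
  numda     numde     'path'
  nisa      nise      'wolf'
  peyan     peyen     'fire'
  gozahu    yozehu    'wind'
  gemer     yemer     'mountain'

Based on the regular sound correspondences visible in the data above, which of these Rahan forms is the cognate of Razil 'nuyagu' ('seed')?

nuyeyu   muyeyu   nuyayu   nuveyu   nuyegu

pomtagu ~ pomseyu, kulasat ~ kureset — Razil a corresponds to Rahan e after a consonant, before a consonant other than r, m, n, p, b, f, v.
pomtagu ~ pomseyu — Razil g corresponds to Rahan y between vowels (before a back vowel).
Applying these to Razil 'nuyagu':
  nuyagu → nuyegu   (a→e after a consonant, before a consonant other than r, m, n, p, b, f, v)
  nuyegu → nuyeyu   (g→y between vowels (before a back vowel))
So the Rahan cognate is 'nuyeyu'.

nuyeyu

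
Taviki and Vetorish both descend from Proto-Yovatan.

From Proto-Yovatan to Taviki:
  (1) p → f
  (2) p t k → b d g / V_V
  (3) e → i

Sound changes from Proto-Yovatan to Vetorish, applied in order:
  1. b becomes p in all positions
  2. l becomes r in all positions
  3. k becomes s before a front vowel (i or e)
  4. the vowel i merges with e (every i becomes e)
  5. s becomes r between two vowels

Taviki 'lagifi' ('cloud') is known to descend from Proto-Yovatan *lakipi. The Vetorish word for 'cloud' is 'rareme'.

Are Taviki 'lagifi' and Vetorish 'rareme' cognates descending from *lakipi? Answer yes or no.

no

Derive the expected Vetorish reflex of *lakipi:
Vetorish: *lakipi > rakipi > rasipi > rasepe > rarepe  (by unconditioned shift, palatalisation, vowel merger, rhotacism)
The regular Vetorish reflex would be 'rarepe', but the attested form is 'rareme'. The correspondence is irregular, so they are not cognates (the Vetorish form has a different source).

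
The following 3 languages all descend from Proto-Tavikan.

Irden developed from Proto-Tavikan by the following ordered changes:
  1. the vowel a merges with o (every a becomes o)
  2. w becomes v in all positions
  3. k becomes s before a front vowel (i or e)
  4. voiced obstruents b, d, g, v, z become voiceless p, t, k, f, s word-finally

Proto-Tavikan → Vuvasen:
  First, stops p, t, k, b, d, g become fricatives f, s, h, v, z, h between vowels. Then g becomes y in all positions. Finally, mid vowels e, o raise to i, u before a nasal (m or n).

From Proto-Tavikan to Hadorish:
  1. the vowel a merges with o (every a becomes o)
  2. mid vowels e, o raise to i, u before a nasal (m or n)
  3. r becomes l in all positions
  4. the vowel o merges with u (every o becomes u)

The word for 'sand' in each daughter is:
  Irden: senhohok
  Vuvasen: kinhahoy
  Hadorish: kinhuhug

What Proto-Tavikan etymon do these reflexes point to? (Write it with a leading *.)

Position 2: Irden has e, Vuvasen has i, Hadorish has i. Irden preserves e here (none of its changes turn any other segment into e), so the proto-segment is *e.
Position 5: Irden has o, Vuvasen has a, Hadorish has u. Vuvasen preserves a here (none of its changes turn any other segment into a), so the proto-segment is *a.
Continuing position by position gives *kenhahog; check it forward:
Irden: *kenhahog
  kenhahog → kenhohog   [vowel merger]
  kenhohog (rule 2 does not apply)
  kenhohog → senhohog   [palatalisation]
  senhohog → senhohok   [final devoicing]
  giving Irden senhohok.
Vuvasen: *kenhahog > kenhahoy > kinhahoy  (by unconditioned shift, pre-nasal raising)
Hadorish: *kenhahog > kenhohog > kinhohog > kinhuhug  (by vowel merger, pre-nasal raising, vowel merger)
*kenhahog is the unique common source.

*kenhahog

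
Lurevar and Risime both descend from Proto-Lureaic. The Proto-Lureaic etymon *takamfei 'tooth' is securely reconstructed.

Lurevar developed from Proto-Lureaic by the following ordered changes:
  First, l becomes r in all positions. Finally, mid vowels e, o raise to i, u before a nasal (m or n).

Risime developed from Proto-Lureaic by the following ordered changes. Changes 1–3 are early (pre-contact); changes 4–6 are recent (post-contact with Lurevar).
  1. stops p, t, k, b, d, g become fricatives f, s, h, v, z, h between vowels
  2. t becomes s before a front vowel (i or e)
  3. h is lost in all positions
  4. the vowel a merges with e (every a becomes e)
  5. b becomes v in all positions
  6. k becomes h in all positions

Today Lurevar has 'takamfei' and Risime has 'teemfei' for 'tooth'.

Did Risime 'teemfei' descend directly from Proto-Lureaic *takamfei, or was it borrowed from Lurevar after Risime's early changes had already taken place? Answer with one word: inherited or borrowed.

If inherited, *takamfei would pass through all of Risime's changes:
Risime: *takamfei > tahamfei > taamfei > teemfei  (by intervocalic lenition, h-loss, vowel merger)
If borrowed from Lurevar 'takamfei' after the early changes, it would undergo only the recent ones:
  rule 4 (vowel merger): takamfei → tekemfei
  rule 5 (unconditioned shift): no change (tekemfei)
  rule 6 (unconditioned shift): tekemfei → tehemfei
  ⇒ as a loan: tehemfei
Risime 'teemfei' matches the inherited outcome exactly, so it is an inherited cognate, not a loan.

inherited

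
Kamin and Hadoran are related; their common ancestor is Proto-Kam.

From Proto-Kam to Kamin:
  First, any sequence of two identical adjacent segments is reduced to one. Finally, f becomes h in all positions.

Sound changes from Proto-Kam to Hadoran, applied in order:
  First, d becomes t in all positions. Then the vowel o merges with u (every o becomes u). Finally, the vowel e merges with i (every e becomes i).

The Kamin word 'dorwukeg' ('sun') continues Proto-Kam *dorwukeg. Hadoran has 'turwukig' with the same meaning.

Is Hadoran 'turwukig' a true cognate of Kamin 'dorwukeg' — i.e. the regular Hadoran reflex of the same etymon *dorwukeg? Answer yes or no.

Derive the expected Hadoran reflex of *dorwukeg:
Hadoran: *dorwukeg
  dorwukeg → torwukeg   [unconditioned shift]
  torwukeg → turwukeg   [vowel merger]
  turwukeg → turwukig   [vowel merger]
  giving Hadoran turwukig.
Hadoran 'turwukig' matches the regular reflex exactly, so the pair is cognate.

yes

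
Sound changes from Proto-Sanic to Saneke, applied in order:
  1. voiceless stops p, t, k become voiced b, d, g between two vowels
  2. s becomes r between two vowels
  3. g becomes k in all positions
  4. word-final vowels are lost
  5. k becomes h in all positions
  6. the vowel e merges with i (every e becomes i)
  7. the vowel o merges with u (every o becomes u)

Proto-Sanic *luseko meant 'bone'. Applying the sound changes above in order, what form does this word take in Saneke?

lurih

Saneke: *luseko > lusego > lurego > lureko > lurek > lureh > lurih  (by intervocalic voicing, rhotacism, unconditioned shift, apocope, unconditioned shift, vowel merger)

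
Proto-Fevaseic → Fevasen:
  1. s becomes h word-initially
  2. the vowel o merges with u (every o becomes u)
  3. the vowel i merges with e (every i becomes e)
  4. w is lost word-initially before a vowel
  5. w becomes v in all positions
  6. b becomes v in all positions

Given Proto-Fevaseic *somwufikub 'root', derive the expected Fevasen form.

humvufekuv

Fevasen: start from *somwufikub.
  rule 1 (debuccalisation): somwufikub → homwufikub
  rule 2 (vowel merger): homwufikub → humwufikub
  rule 3 (vowel merger): humwufikub → humwufekub
  rule 4: no change — humwufekub
  rule 5 (unconditioned shift): humwufekub → humvufekub
  rule 6 (unconditioned shift): humvufekub → humvufekuv
  ⇒ Fevasen humvufekuv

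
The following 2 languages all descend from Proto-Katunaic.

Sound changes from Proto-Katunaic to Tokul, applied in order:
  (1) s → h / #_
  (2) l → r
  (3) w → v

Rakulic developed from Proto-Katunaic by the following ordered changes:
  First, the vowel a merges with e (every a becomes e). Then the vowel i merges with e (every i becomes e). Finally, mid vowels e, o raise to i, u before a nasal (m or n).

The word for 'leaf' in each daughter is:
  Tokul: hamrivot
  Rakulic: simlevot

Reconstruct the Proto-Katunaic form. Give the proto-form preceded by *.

Position 5: Tokul has i, Rakulic has e. Tokul preserves i here (none of its changes turn any other segment into i), so the proto-segment is *i.
Position 2: Tokul has a, Rakulic has i. Tokul preserves a here (none of its changes turn any other segment into a), so the proto-segment is *a.
Position 1: Tokul has h, Rakulic has s. Rakulic preserves s here (none of its changes turn any other segment into s), so the proto-segment is *s.
Verify the candidate proto-form against each daughter:
Tokul: start from *samlivot.
  rule 1 (debuccalisation): samlivot → hamlivot
  rule 2 (unconditioned shift): hamlivot → hamrivot
  rule 3: no change — hamrivot
  ⇒ Tokul hamrivot
Rakulic: start from *samlivot.
  rule 1 (vowel merger): samlivot → semlivot
  rule 2 (vowel merger): semlivot → semlevot
  rule 3 (pre-nasal raising): semlevot → simlevot
  ⇒ Rakulic simlevot
No other proto-form is consistent with every reflex, so the reconstruction is *samlivot.

*samlivot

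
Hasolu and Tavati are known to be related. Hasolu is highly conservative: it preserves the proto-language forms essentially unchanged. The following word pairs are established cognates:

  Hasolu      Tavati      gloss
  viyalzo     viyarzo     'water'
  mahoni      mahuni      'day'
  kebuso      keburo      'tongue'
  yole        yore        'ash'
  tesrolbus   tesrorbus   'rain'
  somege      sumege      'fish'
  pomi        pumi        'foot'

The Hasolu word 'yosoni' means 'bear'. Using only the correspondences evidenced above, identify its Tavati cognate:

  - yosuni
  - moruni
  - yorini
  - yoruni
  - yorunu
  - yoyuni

kebuso ~ keburo — Hasolu s corresponds to Tavati r between vowels (before a back vowel).
mahoni ~ mahuni — Hasolu o corresponds to Tavati u after a consonant, before a nasal.
Applying these to Hasolu 'yosoni':
  yosoni → yoroni   (s→r between vowels (before a back vowel))
  yoroni → yoruni   (o→u after a consonant, before a nasal)
So the Tavati cognate is 'yoruni'.

yoruni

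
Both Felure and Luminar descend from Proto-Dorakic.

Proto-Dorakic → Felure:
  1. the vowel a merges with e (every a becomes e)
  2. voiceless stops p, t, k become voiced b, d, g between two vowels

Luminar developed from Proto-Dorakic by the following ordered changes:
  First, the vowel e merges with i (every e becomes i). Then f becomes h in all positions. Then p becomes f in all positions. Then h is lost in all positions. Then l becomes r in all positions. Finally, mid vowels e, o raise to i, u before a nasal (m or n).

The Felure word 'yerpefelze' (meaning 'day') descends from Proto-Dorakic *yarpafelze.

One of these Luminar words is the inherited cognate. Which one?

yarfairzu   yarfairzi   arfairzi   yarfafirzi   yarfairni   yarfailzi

yarfairzi

Luminar: *yarpafelze
  yarpafelze → yarpafilzi   [vowel merger]
  yarpafilzi → yarpahilzi   [unconditioned shift]
  yarpahilzi → yarfahilzi   [unconditioned shift]
  yarfahilzi → yarfailzi   [h-loss]
  yarfailzi → yarfairzi   [unconditioned shift]
  yarfairzi (rule 6 does not apply)
  giving Luminar yarfairzi.
Among the options, 'yarfairzi' alone shows every Luminar change applied in order.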